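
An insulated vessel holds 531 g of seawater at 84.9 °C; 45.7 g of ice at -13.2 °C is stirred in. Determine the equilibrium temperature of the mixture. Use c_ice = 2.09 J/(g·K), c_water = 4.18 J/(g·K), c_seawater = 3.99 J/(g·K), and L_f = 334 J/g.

T_f ≈ 70.7 °C

Sum of m c ΔT and latent-heat terms is zero:
ice -13.2→0 °C: 45.7·2.09·13.2 = 1260.8
  melt ice: 45.7·334 = 15264
  meltwater 0→T: 45.7·4.18·T = 191.03 T
  seawater: 2118.7(T − 84.9)
2309.7 T = 179877 − 16525 = 163352
T ≈ 70.72 °C — above 0 °C, consistent with complete melting.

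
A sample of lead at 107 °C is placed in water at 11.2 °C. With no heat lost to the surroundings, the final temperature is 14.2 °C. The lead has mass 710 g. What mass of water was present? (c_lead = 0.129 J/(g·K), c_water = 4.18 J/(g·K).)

m ≈ 678 g

Energy conservation, ΣQ = 0:
710·0.129·(14.2 − 107) + m·4.18·(14.2 − 11.2) = 0
12.54 m = 8499.6
m = 8499.6/12.54 ≈ 677.8 g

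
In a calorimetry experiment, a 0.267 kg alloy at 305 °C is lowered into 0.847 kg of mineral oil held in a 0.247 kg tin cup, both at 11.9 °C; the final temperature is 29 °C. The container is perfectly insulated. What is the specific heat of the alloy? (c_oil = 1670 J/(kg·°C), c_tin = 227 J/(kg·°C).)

c ≈ 341 J/(kg·°C)

Net heat exchanged in the isolated system is zero:
0.267·c·(29 − 305) + 0.847·1670·(29 − 11.9) + 0.247·227·(29 − 11.9) = 0
-73.69 c = -25147
c = -25147/-73.69 ≈ 341.2 J/(kg·°C)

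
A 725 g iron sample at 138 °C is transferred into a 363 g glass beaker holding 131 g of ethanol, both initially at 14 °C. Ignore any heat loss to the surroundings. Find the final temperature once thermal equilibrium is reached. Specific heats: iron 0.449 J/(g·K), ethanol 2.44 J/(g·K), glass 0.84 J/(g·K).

With ΣQ=0 the equilibrium temperature is the m·c-weighted mean:
T_f = (325.53*138 + 319.64*14 + 304.92*14) / (325.53 + 319.64 + 304.92)
    = 53666 / 950.09 ≈ 56.49 °C

T_f ≈ 56.5 °C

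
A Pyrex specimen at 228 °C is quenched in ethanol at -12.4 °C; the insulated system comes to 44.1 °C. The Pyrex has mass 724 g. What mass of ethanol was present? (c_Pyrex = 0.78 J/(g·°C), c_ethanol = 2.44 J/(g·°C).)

m ≈ 753 g

Setting the total heat transfer to zero:
724×0.78×(44.1 − 228) + m×2.44×(44.1 − (-12.4)) = 0
137.86 m = 103852
m = 103852/137.86 ≈ 753.3 g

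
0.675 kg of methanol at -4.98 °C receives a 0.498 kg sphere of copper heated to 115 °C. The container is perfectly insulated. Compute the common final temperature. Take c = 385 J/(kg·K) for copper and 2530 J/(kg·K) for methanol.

T_f ≈ 7.1 °C

Let T be the final temperature. ΣQ_i = 0:
0.498*385*(T − 115) + 0.675*2530*(T − (-4.98)) = 0
191.73(T − 115) + 1707.8(T − (-4.98)) = 0
1899.5 T = 13544
T = 13544/1899.5 ≈ 7.13 °C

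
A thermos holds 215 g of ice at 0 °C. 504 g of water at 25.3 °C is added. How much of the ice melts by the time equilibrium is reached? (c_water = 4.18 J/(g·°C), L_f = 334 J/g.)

m_melted ≈ 160 g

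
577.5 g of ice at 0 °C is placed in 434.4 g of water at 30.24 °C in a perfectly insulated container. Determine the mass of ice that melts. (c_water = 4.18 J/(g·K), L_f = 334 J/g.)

m_melted ≈ 164 g

Water can give up m c ΔT = 434.4×4.18×30.24 = 54910 J before reaching 0 °C.
To melt every bit of ice: 577.5×334 = 192885 J.
Since 54910 < 192885 J, not all the ice melts; equilibrium is at 0 °C.
m_melted×334 = 54910  ⇒  m_melted ≈ 164.4 g.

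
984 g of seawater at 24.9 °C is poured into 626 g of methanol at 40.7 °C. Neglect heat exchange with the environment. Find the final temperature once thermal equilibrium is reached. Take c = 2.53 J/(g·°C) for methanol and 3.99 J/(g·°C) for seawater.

Heat gained plus heat lost sum to zero:
626*2.53*(T − 40.7) + 984*3.99*(T − 24.9) = 0
1583.8(T − 40.7) + 3926.2(T − 24.9) = 0
(1583.8 + 3926.2) T = 1583.8*40.7 + 3926.2*24.9
T ≈ 29.44 °C

T_f ≈ 29.4 °C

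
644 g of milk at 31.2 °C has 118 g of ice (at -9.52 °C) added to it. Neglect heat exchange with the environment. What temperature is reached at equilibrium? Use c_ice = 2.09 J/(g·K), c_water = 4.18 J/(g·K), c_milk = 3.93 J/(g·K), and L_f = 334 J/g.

Heat gained plus heat lost sum to zero:
warm ice to 0 °C: 118·2.09·(0 − (-9.52)) = 2347.8; fusion: m_ice L_f = 118·334 = 39412; meltwater 0→T: 118·4.18·T = 493.24 T; milk cools: 644·3.93·(T − 31.2) = 2530.9(T − 31.2)
3024.2 T = 78965 − 41760 = 37205
T ≈ 12.30 °C. Since T > 0 °C, the all-ice-melts assumption holds.

T_f ≈ 12.3 °C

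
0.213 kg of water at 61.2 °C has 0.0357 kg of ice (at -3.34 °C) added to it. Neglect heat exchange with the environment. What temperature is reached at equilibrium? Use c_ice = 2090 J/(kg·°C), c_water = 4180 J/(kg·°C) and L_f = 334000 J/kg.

T_f ≈ 40.7 °C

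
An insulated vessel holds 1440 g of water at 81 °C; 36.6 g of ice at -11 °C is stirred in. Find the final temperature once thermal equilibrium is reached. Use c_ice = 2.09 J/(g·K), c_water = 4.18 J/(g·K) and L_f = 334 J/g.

Let T be the final temperature. ΣQ_i = 0:
ice -11→0 °C: 36.6·2.09·11 = 841.43; fusion: m_ice L_f = 36.6·334 = 12224; meltwater 0→T: 36.6·4.18·T = 152.99 T; water cools: 1440·4.18·(T − 81) = 6019.2(T − 81)
6172.2 T = 487555 − 13066 = 474489
T ≈ 76.88 °C. Since T > 0 °C, the all-ice-melts assumption holds.

T_f ≈ 76.9 °C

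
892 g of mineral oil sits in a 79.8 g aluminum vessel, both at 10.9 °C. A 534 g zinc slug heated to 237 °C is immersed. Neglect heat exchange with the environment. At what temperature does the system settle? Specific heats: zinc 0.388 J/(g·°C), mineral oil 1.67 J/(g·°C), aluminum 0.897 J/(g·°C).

Net heat exchanged in the isolated system is zero:
534*0.388*(T − 237) + 892*1.67*(T − 10.9) + 79.8*0.897*(T − 10.9) = 0
207.19(T − 237) + 1489.6(T − 10.9) + 71.58(T − 10.9) = 0
1768.4 T = 66122
T = 66122/1768.4 ≈ 37.39 °C

T_f ≈ 37.4 °C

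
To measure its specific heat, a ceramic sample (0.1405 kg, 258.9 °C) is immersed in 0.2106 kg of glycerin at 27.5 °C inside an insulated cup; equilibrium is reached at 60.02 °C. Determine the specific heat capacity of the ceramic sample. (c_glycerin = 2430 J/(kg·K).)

c ≈ 596 J/(kg·K)

m_s c (T_s − T_f) = m_glycerin c_glycerin (T_f − T_0):
0.1405×c×(258.9 − 60.02) = 0.2106×2430×(60.02 − 27.5)
27.94 c = 16642  ⇒  c ≈ 595.6 J/(kg·K)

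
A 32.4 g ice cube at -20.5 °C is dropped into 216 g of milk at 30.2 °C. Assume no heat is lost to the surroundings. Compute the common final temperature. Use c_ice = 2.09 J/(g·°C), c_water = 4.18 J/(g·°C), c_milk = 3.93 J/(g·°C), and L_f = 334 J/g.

T_f ≈ 13.6 °C

Let T be the final temperature. ΣQ_i = 0:
warm ice to 0 °C: 32.4·2.09·(0 − (-20.5)) = 1388.2; fusion: m_ice L_f = 32.4·334 = 10822; meltwater 0→T: 32.4·4.18·T = 135.43 T; milk: 848.88(T − 30.2)
984.31 T = 25636 − 12210 = 13426
T ≈ 13.64 °C — above 0 °C, consistent with complete melting.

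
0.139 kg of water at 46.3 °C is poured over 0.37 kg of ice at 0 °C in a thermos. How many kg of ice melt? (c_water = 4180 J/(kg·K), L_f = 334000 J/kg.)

Water can give up m c ΔT = 0.139×4180×46.3 = 26901 J before reaching 0 °C.
To melt every bit of ice: 0.37×334000 = 123580 J.
Since 26901 < 123580 J, not all the ice melts; equilibrium is at 0 °C.
Mass melted = 26901/334000 ≈ 0.08054 kg.

m_melted ≈ 0.0805 kg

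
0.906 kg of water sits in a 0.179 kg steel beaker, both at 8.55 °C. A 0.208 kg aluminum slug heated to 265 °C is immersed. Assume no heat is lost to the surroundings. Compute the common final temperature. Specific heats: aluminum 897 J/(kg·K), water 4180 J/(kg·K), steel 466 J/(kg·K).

Energy conservation, ΣQ = 0:
0.208×897×(T − 265) + 0.906×4180×(T − 8.55) + 0.179×466×(T − 8.55) = 0
186.58(T − 265) + 3787.1(T − 8.55) + 83.41(T − 8.55) = 0
(186.58 + 3787.1 + 83.41) T = 186.58×265 + 3787.1×8.55 + 83.41×8.55
T ≈ 20.34 °C

T_f ≈ 20.3 °C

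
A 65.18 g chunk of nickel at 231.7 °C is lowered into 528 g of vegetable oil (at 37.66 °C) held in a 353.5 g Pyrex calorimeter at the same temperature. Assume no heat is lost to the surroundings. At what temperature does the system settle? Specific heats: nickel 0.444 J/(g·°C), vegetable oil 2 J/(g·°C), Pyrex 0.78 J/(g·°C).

T_f ≈ 41.8 °C

Taking heat into each body as positive, Σ m c ΔT = 0:
65.18·0.444·(T − 231.7) + 528·2·(T − 37.66) + 353.5·0.78·(T − 37.66) = 0
28.94(T − 231.7) + 1056(T − 37.66) + 275.73(T − 37.66) = 0
1360.7 T = 56858
T = 56858/1360.7 ≈ 41.79 °C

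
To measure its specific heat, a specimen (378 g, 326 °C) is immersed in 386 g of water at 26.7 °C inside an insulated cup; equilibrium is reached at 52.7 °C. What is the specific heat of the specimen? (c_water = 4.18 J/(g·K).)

Conservation of energy gives ΣQ = 0:
378×c×(52.7 − 326) + 386×4.18×(52.7 − 26.7) = 0
-103307 c = -41950
c = -41950/-103307 ≈ 0.4061 J/(g·K)

c ≈ 0.406 J/(g·K)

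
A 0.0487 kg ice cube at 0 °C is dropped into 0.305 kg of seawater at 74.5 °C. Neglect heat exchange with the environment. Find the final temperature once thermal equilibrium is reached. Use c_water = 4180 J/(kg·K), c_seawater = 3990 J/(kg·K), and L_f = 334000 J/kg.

Taking heat into each body as positive, Σ m c ΔT = 0:
fusion: m_ice L_f = 0.0487×334000 = 16266
  warm the meltwater: 203.57 T
  seawater cools: 0.305×3990×(T − 74.5) = 1217(T − 74.5)
1420.5 T = 90663 − 16266 = 74397
T ≈ 52.37 °C (positive, so assuming full melt was valid).

T_f ≈ 52.4 °C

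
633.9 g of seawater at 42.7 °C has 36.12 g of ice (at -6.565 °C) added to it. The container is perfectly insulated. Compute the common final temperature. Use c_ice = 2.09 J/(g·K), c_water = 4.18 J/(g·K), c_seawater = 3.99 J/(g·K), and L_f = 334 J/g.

Setting the total heat transfer to zero:
ice -6.565→0 °C: 36.12·2.09·6.565 = 495.6
  melt ice: 36.12·334 = 12064
  meltwater 0→T: 36.12·4.18·T = 150.98 T
  seawater: 2529.3(T − 42.7)
2680.2 T = 107999 − 12560 = 95440
T ≈ 35.61 °C — above 0 °C, consistent with complete melting.

T_f ≈ 35.6 °C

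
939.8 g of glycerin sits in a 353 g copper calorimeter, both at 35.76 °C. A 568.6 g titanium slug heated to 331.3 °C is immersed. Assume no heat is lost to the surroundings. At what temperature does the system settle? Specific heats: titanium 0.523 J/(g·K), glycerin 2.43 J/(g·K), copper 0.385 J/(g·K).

Taking heat into each body as positive, Σ m c ΔT = 0:
568.6×0.523×(T − 331.3) + 939.8×2.43×(T − 35.76) + 353×0.385×(T − 35.76) = 0
297.38(T − 331.3) + 2283.7(T − 35.76) + 135.91(T − 35.76) = 0
2717 T = 185047
T ≈ 68.11 °C

T_f ≈ 68.1 °C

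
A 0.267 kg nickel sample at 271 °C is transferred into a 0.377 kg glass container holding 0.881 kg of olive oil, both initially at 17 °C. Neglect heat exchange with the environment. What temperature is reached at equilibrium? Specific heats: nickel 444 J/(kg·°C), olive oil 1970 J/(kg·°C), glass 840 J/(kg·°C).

T_f ≈ 30.9 °C

Let T be the final temperature. ΣQ_i = 0:
0.267*444*(T − 271) + 0.881*1970*(T − 17) + 0.377*840*(T − 17) = 0
118.55(T − 271) + 1735.6(T − 17) + 316.68(T − 17) = 0
2170.8 T = 67015
T ≈ 30.87 °C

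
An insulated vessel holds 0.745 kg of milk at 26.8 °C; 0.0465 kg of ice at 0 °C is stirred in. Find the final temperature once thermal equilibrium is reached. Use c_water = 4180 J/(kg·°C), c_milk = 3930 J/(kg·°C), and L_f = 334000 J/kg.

Energy conservation, ΣQ = 0:
latent heat to melt: 0.0465·334000 = 15531; warm the meltwater: 194.37 T; milk: 2927.8(T − 26.8)
3122.2 T = 78466 − 15531 = 62935
T ≈ 20.16 °C (positive, so assuming full melt was valid).

T_f ≈ 20.2 °C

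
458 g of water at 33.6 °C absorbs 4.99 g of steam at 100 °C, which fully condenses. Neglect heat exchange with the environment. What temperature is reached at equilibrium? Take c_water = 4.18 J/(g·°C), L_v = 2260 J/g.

T_f ≈ 40.1 °C

Heat gained plus heat lost sum to zero:
condense steam: −4.99·2260 = −11277; condensed water 100 °C→T: 20.86(T − 100); water warms: 458·4.18·(T − 33.6) = 1914.4(T − 33.6)
1935.3 T = 11277 + 2085.8 + 64325 = 77688
T ≈ 40.14 °C (< 100 °C, so full condensation is consistent).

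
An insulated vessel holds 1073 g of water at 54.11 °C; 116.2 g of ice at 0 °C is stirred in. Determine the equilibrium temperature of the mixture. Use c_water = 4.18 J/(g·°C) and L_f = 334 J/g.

Heat gained plus heat lost sum to zero:
melt ice: 116.2×334 = 38811
  warm the meltwater: 485.72 T
  water cools: 1073×4.18×(T − 54.11) = 4485.1(T − 54.11)
4970.9 T = 242691 − 38811 = 203880
T ≈ 41.02 °C (positive, so assuming full melt was valid).

T_f ≈ 41.0 °C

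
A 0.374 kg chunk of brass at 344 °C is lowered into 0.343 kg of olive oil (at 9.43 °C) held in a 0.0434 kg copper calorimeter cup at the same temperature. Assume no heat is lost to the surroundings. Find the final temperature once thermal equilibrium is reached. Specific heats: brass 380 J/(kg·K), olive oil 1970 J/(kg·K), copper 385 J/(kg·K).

T_f ≈ 66.4 °C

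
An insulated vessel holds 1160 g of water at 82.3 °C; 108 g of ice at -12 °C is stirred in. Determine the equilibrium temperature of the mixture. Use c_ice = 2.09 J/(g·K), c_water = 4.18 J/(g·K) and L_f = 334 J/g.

Conservation of energy gives ΣQ = 0:
warm ice to 0 °C: 108·2.09·(0 − (-12)) = 2708.6
  latent heat to melt: 108·334 = 36072
  meltwater 0→T: 108·4.18·T = 451.44 T
  water: 4848.8(T − 82.3)
5300.2 T = 399056 − 38781 = 360276
T ≈ 67.97 °C. Since T > 0 °C, the all-ice-melts assumption holds.

T_f ≈ 68.0 °C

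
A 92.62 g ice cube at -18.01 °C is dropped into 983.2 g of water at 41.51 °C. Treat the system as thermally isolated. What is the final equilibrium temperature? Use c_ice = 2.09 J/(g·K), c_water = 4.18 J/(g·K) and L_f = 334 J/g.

T_f ≈ 30.3 °C

Heat gained plus heat lost sum to zero:
ice -18.01→0 °C: 92.62·2.09·18.01 = 3486.3
  melt ice: 92.62·334 = 30935
  warm the meltwater: 387.15 T
  water cools: 983.2·4.18·(T − 41.51) = 4109.8(T − 41.51)
4496.9 T = 170597 − 34421 = 136175
T ≈ 30.28 °C — above 0 °C, consistent with complete melting.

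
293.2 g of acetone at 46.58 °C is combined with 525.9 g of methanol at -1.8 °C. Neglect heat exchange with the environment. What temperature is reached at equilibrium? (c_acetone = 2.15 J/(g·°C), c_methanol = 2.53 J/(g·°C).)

Net heat exchanged in the isolated system is zero:
293.2·2.15·(T − 46.58) + 525.9·2.53·(T − (-1.8)) = 0
630.38(T − 46.58) + 1330.5(T − (-1.8)) = 0
(630.38 + 1330.5) T = 630.38·46.58 + 1330.5·(-1.8)
T = 26968 / 1960.9 = 13.8 °C

T_f ≈ 13.8 °C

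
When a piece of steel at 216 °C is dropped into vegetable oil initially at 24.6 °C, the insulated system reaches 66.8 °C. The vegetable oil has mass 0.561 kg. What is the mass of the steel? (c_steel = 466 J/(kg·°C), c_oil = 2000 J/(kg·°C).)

m ≈ 0.681 kg

Setting the total heat transfer to zero:
m×466×(66.8 − 216) + 0.561×2000×(66.8 − 24.6) = 0
-69527 m = -47348
m = -47348/-69527 ≈ 0.681 kg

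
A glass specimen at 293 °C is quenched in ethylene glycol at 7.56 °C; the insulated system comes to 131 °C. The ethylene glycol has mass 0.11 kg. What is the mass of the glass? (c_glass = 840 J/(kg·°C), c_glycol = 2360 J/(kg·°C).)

Heat lost by the glass = heat gained by the glycol:
m·840·(293 − 131) = 0.11·2360·(131 − 7.56)
136080 m = 32045  ⇒  m ≈ 0.2355 kg

m ≈ 0.235 kg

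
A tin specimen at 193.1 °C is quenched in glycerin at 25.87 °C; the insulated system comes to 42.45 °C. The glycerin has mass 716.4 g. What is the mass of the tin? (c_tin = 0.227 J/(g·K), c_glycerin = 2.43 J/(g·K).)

Taking heat into each body as positive, Σ m c ΔT = 0:
m·0.227·(42.45 − 193.1) + 716.4·2.43·(42.45 − 25.87) = 0
-34.2 m = -28863
m = -28863/-34.2 ≈ 844 g

m ≈ 844 g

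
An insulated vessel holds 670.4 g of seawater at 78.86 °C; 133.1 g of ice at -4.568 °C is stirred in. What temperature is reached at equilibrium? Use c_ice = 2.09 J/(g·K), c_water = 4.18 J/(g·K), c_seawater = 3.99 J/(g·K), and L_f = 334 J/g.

Let T be the final temperature. ΣQ_i = 0:
ice -4.568→0 °C: 133.1×2.09×4.568 = 1270.7
  melt ice: 133.1×334 = 44455
  meltwater 0→T: 133.1×4.18×T = 556.36 T
  seawater: 2674.9(T − 78.86)
3231.3 T = 210942 − 45726 = 165216
T ≈ 51.13 °C. Since T > 0 °C, the all-ice-melts assumption holds.

T_f ≈ 51.1 °C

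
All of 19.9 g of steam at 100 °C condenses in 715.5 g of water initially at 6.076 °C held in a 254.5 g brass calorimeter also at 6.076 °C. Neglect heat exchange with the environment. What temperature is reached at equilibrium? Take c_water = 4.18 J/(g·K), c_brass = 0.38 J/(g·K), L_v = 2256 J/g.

T_f ≈ 22.7 °C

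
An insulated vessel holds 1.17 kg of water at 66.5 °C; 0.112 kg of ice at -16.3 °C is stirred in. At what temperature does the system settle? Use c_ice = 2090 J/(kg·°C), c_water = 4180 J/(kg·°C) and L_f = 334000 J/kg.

T_f ≈ 53.0 °C

Energy balance with sensible and latent terms:
warm ice to 0 °C: 0.112·2090·(0 − (-16.3)) = 3815.5
  melt ice: 0.112·334000 = 37408
  warm the meltwater: 468.16 T
  water cools: 1.17·4180·(T − 66.5) = 4890.6(T − 66.5)
5358.8 T = 325225 − 41224 = 284001
T ≈ 53.00 °C. Since T > 0 °C, the all-ice-melts assumption holds.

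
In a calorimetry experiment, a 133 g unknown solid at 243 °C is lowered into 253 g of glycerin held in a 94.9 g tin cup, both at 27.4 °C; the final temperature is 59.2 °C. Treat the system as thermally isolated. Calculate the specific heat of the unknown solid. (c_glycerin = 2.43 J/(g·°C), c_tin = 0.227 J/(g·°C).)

c ≈ 0.828 J/(g·°C)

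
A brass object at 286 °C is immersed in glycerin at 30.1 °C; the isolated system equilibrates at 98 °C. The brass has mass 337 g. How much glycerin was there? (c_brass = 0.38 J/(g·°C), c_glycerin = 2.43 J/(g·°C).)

m ≈ 146 g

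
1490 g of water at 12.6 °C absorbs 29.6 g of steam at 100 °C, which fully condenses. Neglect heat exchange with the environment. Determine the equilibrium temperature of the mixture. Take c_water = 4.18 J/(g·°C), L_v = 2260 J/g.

Conservation of energy gives ΣQ = 0:
latent heat released on condensation: 29.6·2260 = 66896
  condensed water 100 °C→T: 123.73(T − 100)
  original water: 6228.2(T − 12.6)
6351.9 T = 66896 + 12373 + 78475 = 157744
T ≈ 24.83 °C, under the boiling point, so the assumption holds.

T_f ≈ 24.8 °C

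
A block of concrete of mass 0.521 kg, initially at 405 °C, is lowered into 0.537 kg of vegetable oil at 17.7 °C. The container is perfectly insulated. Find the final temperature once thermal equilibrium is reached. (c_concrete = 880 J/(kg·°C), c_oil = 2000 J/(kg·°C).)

T_f ≈ 133.6 °C

Let T be the final temperature. ΣQ_i = 0:
0.521*880*(T − 405) + 0.537*2000*(T − 17.7) = 0
458.48(T − 405) + 1074(T − 17.7) = 0
1532.5 T = 204694
T = 204694 / 1532.5 = 134 °C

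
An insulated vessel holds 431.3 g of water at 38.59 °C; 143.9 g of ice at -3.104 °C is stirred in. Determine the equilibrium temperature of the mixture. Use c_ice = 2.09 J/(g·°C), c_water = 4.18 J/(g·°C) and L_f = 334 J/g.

T_f ≈ 8.6 °C

Taking heat into each body as positive, Σ m c ΔT = 0:
warm ice to 0 °C: 143.9×2.09×(0 − (-3.104)) = 933.53
  melt ice: 143.9×334 = 48063
  warm the meltwater: 601.5 T
  water: 1802.8(T − 38.59)
2404.3 T = 69571 − 48996 = 20575
T ≈ 8.56 °C. Since T > 0 °C, the all-ice-melts assumption holds.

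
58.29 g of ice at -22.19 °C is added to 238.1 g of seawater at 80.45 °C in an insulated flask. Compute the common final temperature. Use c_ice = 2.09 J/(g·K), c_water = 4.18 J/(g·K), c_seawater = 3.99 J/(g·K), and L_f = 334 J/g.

T_f ≈ 45.5 °C

Taking heat into each body as positive, Σ m c ΔT = 0:
warm ice to 0 °C: 58.29×2.09×(0 − (-22.19)) = 2703.3
  fusion: m_ice L_f = 58.29×334 = 19469
  meltwater 0→T: 58.29×4.18×T = 243.65 T
  seawater cools: 238.1×3.99×(T − 80.45) = 950.02(T − 80.45)
1193.7 T = 76429 − 22172 = 54257
T ≈ 45.45 °C (positive, so assuming full melt was valid).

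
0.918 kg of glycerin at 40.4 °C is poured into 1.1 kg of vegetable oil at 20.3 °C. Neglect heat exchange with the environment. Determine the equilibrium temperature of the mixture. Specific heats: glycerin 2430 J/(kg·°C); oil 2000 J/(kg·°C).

T_f ≈ 30.4 °C

Setting the total heat transfer to zero:
0.918*2430*(T − 40.4) + 1.1*2000*(T − 20.3) = 0
2230.7(T − 40.4) + 2200(T − 20.3) = 0
(2230.7 + 2200) T = 2230.7*40.4 + 2200*20.3
T = 134782 / 4430.7 = 30.4 °C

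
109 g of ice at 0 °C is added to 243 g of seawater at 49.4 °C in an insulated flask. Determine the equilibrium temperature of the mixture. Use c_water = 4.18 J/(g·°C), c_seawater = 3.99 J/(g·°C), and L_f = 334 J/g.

Energy balance with sensible and latent terms:
fusion: m_ice L_f = 109·334 = 36406; meltwater 0→T: 109·4.18·T = 455.62 T; seawater cools: 243·3.99·(T − 49.4) = 969.57(T − 49.4)
1425.2 T = 47897 − 36406 = 11491
T ≈ 8.06 °C (positive, so assuming full melt was valid).

T_f ≈ 8.1 °C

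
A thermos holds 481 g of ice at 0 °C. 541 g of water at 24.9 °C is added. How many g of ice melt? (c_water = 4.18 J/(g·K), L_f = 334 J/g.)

m_melted ≈ 169 g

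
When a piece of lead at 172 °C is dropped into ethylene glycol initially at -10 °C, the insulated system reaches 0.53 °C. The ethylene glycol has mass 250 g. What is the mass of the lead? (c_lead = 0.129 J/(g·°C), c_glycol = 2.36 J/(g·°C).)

m ≈ 281 g

Conservation of energy gives ΣQ = 0:
m·0.129·(0.53 − 172) + 250·2.36·(0.53 − (-10)) = 0
-22.12 m = -6212.7
m = -6212.7/-22.12 ≈ 280.9 g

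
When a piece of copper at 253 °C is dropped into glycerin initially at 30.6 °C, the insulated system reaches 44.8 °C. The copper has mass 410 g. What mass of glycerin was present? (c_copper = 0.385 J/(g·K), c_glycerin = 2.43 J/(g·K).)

m ≈ 952 g

|Q_copper| = |Q_glycerin|:
410·0.385·(253 − 44.8) = m·2.43·(44.8 − 30.6)
34.51 m = 32864  ⇒  m ≈ 952.4 g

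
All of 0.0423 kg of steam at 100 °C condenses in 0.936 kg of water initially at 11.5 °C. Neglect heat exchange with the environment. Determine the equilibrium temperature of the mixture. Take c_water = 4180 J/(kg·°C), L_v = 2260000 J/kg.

Taking heat into each body as positive, Σ m c ΔT = 0:
steam→water at 100 °C releases m L_v = 0.0423·2260000 = 95598
  condensed water 100 °C→T: 176.81(T − 100)
  original water: 3912.5(T − 11.5)
4089.3 T = 95598 + 17681 + 44994 = 158273
T ≈ 38.70 °C, under the boiling point, so the assumption holds.

T_f ≈ 38.7 °C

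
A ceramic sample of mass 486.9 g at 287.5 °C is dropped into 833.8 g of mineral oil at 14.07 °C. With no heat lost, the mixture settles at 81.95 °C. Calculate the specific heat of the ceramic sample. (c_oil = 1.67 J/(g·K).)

c ≈ 0.944 J/(g·K)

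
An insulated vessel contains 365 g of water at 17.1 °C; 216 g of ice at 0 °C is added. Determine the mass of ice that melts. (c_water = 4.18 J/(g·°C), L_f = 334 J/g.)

Heat available from the water dropping to 0 °C: 365·4.18·17.1 = 26089 J.
To melt every bit of ice: 216·334 = 72144 J.
That's not enough to melt it all — equilibrium is at 0 °C with ice remaining.
m_melted·334 = 26089  ⇒  m_melted ≈ 78.11 g.

m_melted ≈ 78.1 g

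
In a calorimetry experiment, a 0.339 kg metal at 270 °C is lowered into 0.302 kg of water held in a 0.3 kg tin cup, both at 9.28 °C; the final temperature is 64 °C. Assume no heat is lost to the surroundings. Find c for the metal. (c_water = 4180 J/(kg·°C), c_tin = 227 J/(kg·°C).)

Taking heat into each body as positive, Σ m c ΔT = 0:
0.339·c·(64 − 270) + 0.302·4180·(64 − 9.28) + 0.3·227·(64 − 9.28) = 0
-69.83 c = -72803
c = -72803/-69.83 ≈ 1043 J/(kg·°C)

c ≈ 1040 J/(kg·°C)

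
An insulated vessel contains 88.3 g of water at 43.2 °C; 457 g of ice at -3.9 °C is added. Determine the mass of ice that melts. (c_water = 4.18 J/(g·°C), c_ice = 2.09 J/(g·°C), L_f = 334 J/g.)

m_melted ≈ 36.6 g

Water can give up m c ΔT = 88.3·4.18·43.2 = 15945 J before reaching 0 °C.
Of that, 457·2.09·3.9 = 3725 J goes to bring the ice to 0 °C, leaving 12220 J.
Fully melting the ice requires m_ice L_f = 457·334 = 152638 J.
That's not enough to melt it all — equilibrium is at 0 °C with ice remaining.
m_melted·334 = 12220  ⇒  m_melted ≈ 36.59 g.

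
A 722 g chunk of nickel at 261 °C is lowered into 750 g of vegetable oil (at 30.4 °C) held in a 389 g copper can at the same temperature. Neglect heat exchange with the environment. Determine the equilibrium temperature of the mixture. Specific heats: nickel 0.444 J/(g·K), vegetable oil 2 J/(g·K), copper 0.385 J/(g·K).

Taking heat into each body as positive, Σ m c ΔT = 0:
722·0.444·(T − 261) + 750·2·(T − 30.4) + 389·0.385·(T − 30.4) = 0
320.57(T − 261) + 1500(T − 30.4) + 149.77(T − 30.4) = 0
1970.3 T = 133821
T = 133821/1970.3 ≈ 67.92 °C

T_f ≈ 67.9 °C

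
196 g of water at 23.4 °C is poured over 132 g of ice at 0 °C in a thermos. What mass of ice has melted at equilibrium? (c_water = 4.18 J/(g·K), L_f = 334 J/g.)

Cooling the water to 0 °C releases 196·4.18·23.4 = 19171 J.
To melt every bit of ice: 132·334 = 44088 J.
That's not enough to melt it all — equilibrium is at 0 °C with ice remaining.
m_melt = 19171 / L_f = 57.4 g.

m_melted ≈ 57.4 g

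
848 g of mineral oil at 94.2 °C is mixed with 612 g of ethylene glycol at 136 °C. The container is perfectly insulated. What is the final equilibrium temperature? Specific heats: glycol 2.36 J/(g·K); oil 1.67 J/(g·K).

T_f ≈ 115.3 °C

T_f = Σ m_i c_i T_i / Σ m_i c_i:
T_f = (1444.3·136 + 1416.2·94.2) / (1444.3 + 1416.2)
    = 329830 / 2860.5 ≈ 115.31 °C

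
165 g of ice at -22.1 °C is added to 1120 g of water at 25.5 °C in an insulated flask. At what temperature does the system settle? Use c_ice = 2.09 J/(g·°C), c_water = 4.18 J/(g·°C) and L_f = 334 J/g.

T_f ≈ 10.5 °C

Heat gained plus heat lost sum to zero:
ice -22.1→0 °C: 165×2.09×22.1 = 7621.2; fusion: m_ice L_f = 165×334 = 55110; warm the meltwater: 689.7 T; water: 4681.6(T − 25.5)
5371.3 T = 119381 − 62731 = 56650
T ≈ 10.55 °C. Since T > 0 °C, the all-ice-melts assumption holds.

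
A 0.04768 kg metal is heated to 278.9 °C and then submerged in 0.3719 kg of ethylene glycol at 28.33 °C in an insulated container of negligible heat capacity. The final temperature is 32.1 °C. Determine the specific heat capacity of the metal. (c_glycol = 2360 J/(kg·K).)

c ≈ 281 J/(kg·K)

Heat gained plus heat lost sum to zero:
0.04768·c·(32.1 − 278.9) + 0.3719·2360·(32.1 − 28.33) = 0
-11.77 c = -3308.9
c = -3308.9/-11.77 ≈ 281.2 J/(kg·K)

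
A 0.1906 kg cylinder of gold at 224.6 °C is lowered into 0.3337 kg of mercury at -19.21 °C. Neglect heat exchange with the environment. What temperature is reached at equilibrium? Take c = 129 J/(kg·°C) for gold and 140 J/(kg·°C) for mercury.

T_f ≈ 64.9 °C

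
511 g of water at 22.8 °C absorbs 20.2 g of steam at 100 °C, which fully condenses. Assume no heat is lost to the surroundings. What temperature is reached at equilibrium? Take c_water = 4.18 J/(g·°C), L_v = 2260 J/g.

Heat gained plus heat lost sum to zero:
latent heat released on condensation: 20.2×2260 = 45652
  condensate cools 100→T: 20.2×4.18×(T − 100) = 84.44(T − 100)
  original water: 2136(T − 22.8)
2220.4 T = 45652 + 8443.6 + 48700 = 102796
T ≈ 46.30 °C — below 100 °C, confirming all the steam condensed.

T_f ≈ 46.3 °C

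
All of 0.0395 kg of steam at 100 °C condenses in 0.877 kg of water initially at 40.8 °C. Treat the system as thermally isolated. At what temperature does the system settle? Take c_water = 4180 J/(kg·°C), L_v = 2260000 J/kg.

T_f ≈ 66.7 °C

Taking heat into each body as positive, Σ m c ΔT = 0:
steam→water at 100 °C releases m L_v = 0.0395·2260000 = 89270
  condensed water 100 °C→T: 165.11(T − 100)
  original water: 3665.9(T − 40.8)
3831 T = 89270 + 16511 + 149567 = 255348
T ≈ 66.65 °C — below 100 °C, confirming all the steam condensed.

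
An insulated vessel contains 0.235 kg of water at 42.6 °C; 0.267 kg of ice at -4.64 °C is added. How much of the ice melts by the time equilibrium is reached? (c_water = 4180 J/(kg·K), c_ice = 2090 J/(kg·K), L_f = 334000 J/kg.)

Heat available from the water dropping to 0 °C: 0.235·4180·42.6 = 41846 J.
Of that, 0.267·2090·4.64 = 2589.3 J goes to bring the ice to 0 °C, leaving 39257 J.
Fully melting the ice requires m_ice L_f = 0.267·334000 = 89178 J.
39257 J < 89178 J, so only part of the ice melts and the system sits at 0 °C.
Mass melted = 39257/334000 ≈ 0.1175 kg.

m_melted ≈ 0.118 kg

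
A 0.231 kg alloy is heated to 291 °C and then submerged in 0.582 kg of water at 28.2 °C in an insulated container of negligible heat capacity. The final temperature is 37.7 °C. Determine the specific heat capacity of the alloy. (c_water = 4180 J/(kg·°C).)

c ≈ 395 J/(kg·°C)

Energy conservation, ΣQ = 0:
0.231×c×(37.7 − 291) + 0.582×4180×(37.7 − 28.2) = 0
-58.51 c = -23111
c = -23111/-58.51 ≈ 395 J/(kg·°C)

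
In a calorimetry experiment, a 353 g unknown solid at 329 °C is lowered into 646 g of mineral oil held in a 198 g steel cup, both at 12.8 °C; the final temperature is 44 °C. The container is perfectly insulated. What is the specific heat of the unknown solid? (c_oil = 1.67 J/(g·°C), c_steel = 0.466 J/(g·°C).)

c ≈ 0.363 J/(g·°C)

Taking heat into each body as positive, Σ m c ΔT = 0:
353·c·(44 − 329) + 646·1.67·(44 − 12.8) + 198·0.466·(44 − 12.8) = 0
-100605 c = -36538
c = -36538/-100605 ≈ 0.3632 J/(g·°C)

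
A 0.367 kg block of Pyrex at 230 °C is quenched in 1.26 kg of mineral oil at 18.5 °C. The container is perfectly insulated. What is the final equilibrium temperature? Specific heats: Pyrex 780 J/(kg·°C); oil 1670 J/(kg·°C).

T_f ≈ 43.8 °C

Heat lost by the Pyrex equals heat gained by the oil:
0.367·780·(230 − T) = 1.26·1670·(T − 18.5)
286.26(230 − T) = 2104.2(T − 18.5)
2390.5 T = 104768  ⇒  T ≈ 43.83 °C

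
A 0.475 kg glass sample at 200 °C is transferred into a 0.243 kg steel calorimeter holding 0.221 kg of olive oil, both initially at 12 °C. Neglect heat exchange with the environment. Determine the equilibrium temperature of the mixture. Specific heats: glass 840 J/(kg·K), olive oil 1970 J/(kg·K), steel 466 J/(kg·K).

T_f ≈ 91.2 °C

Heat gained plus heat lost sum to zero:
0.475*840*(T − 200) + 0.221*1970*(T − 12) + 0.243*466*(T − 12) = 0
399(T − 200) + 435.37(T − 12) + 113.24(T − 12) = 0
947.61 T = 86383
T ≈ 91.16 °C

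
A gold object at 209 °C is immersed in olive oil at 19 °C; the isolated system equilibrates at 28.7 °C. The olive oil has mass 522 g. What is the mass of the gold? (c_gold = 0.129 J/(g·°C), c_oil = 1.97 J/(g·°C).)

m ≈ 429 g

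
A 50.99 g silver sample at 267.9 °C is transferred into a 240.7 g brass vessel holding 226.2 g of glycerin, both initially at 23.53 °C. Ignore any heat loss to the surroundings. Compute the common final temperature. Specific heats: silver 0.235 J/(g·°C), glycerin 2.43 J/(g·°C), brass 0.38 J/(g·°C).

T_f ≈ 28.0 °C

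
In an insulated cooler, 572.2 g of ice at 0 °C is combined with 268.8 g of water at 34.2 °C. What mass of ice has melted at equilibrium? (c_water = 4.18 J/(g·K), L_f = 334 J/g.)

Heat available from the water dropping to 0 °C: 268.8×4.18×34.2 = 38427 J.
Fully melting the ice requires m_ice L_f = 572.2×334 = 191115 J.
Since 38427 < 191115 J, not all the ice melts; equilibrium is at 0 °C.
Mass melted = 38427/334 ≈ 115 g.

m_melted ≈ 115 g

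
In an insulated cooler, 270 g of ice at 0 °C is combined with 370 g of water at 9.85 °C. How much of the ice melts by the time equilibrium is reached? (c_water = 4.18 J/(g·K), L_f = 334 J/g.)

m_melted ≈ 45.6 g

Water can give up m c ΔT = 370×4.18×9.85 = 15234 J before reaching 0 °C.
Melting all 270 g of ice would need 270×334 = 90180 J.
15234 J < 90180 J, so only part of the ice melts and the system sits at 0 °C.
Mass melted = 15234/334 ≈ 45.61 g.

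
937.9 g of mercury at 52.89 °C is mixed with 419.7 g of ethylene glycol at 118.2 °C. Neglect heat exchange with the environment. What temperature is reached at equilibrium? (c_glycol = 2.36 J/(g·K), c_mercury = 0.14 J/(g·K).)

T_f ≈ 110.6 °C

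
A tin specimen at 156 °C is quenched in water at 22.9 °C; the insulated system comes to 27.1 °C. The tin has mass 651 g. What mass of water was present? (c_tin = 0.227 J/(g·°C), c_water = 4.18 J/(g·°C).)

m ≈ 1090 g

Taking heat into each body as positive, Σ m c ΔT = 0:
651×0.227×(27.1 − 156) + m×4.18×(27.1 − 22.9) = 0
17.56 m = 19048
m = 19048/17.56 ≈ 1085 g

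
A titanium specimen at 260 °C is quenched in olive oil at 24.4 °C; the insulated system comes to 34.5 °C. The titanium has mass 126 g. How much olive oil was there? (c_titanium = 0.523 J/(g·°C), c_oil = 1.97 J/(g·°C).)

m ≈ 747 g

|Q_titanium| = |Q_oil|:
126×0.523×(260 − 34.5) = m×1.97×(34.5 − 24.4)
19.9 m = 14860  ⇒  m ≈ 746.8 g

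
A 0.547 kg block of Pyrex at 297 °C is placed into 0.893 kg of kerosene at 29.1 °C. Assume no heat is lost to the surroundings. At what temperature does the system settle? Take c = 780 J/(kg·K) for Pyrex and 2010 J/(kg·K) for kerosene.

Heat lost by the Pyrex equals heat gained by the kerosene:
0.547*780*(297 − T) = 0.893*2010*(T − 29.1)
426.66(297 − T) = 1794.9(T − 29.1)
2221.6 T = 178950  ⇒  T ≈ 80.55 °C

T_f ≈ 80.6 °C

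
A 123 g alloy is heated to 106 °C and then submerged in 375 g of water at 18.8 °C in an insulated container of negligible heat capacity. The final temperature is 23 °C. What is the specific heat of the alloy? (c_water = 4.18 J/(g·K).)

c ≈ 0.645 J/(g·K)

Heat lost by the alloy = heat gained by the water:
123·c·(106 − 23) = 375·4.18·(23 − 18.8)
10209 c = 6583.5  ⇒  c ≈ 0.6449 J/(g·K)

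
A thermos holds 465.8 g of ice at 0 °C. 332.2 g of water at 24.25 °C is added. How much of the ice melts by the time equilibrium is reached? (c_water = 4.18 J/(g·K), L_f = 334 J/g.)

Water can give up m c ΔT = 332.2·4.18·24.25 = 33673 J before reaching 0 °C.
To melt every bit of ice: 465.8·334 = 155577 J.
33673 J < 155577 J, so only part of the ice melts and the system sits at 0 °C.
Mass melted = 33673/334 ≈ 100.8 g.

m_melted ≈ 101 g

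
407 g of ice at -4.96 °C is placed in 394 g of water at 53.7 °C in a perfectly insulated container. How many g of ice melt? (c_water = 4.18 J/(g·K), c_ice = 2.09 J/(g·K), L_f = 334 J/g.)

m_melted ≈ 252 g

Heat available from the water dropping to 0 °C: 394·4.18·53.7 = 88440 J.
Warming the ice to 0 °C takes 407·2.09·4.96 = 4219.1 J, leaving 84220 J for melting.
Melting all 407 g of ice would need 407·334 = 135938 J.
That's not enough to melt it all — equilibrium is at 0 °C with ice remaining.
m_melt = 84220 / L_f = 252.2 g.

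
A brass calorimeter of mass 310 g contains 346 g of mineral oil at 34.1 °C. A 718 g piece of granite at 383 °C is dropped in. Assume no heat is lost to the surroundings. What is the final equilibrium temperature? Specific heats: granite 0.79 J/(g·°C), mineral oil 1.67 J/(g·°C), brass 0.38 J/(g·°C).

T_f ≈ 190.8 °C

Energy conservation, ΣQ = 0:
718·0.79·(T − 383) + 346·1.67·(T − 34.1) + 310·0.38·(T − 34.1) = 0
567.22(T − 383) + 577.82(T − 34.1) + 117.8(T − 34.1) = 0
(567.22 + 577.82 + 117.8) T = 567.22·383 + 577.82·34.1 + 117.8·34.1
T = 240966 / 1262.8 = 191 °C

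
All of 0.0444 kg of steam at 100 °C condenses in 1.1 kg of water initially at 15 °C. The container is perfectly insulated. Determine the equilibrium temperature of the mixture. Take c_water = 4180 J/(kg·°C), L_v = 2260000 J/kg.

T_f ≈ 39.3 °C

Let T be the final temperature. ΣQ_i = 0:
steam→water at 100 °C releases m L_v = 0.0444×2260000 = 100344
  condensed water 100 °C→T: 185.59(T − 100)
  water warms: 1.1×4180×(T − 15) = 4598(T − 15)
4783.6 T = 100344 + 18559 + 68970 = 187873
T ≈ 39.27 °C — below 100 °C, confirming all the steam condensed.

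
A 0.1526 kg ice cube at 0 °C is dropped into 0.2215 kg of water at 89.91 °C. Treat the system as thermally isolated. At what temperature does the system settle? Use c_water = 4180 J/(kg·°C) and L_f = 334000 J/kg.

T_f ≈ 20.6 °C

Setting the total heat transfer to zero:
fusion: m_ice L_f = 0.1526·334000 = 50968; warm the meltwater: 637.87 T; water: 925.87(T − 89.91)
1563.7 T = 83245 − 50968 = 32277
T ≈ 20.64 °C (positive, so assuming full melt was valid).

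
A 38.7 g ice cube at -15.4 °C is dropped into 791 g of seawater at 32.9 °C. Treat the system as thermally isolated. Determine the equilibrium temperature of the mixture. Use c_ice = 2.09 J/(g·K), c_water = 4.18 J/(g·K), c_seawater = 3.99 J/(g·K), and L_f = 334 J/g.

T_f ≈ 27.0 °C

Taking heat into each body as positive, Σ m c ΔT = 0:
ice -15.4→0 °C: 38.7·2.09·15.4 = 1245.6; melt ice: 38.7·334 = 12926; warm the meltwater: 161.77 T; seawater cools: 791·3.99·(T − 32.9) = 3156.1(T − 32.9)
3317.9 T = 103835 − 14171 = 89664
T ≈ 27.02 °C (positive, so assuming full melt was valid).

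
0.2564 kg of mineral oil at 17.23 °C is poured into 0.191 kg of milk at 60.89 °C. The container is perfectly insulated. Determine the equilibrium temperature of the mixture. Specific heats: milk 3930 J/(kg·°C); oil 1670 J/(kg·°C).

T_f ≈ 45.0 °C

T_f = Σ m_i c_i T_i / Σ m_i c_i:
T_f = (750.63*60.89 + 428.19*17.23) / (750.63 + 428.19)
    = 53084 / 1178.8 ≈ 45.03 °C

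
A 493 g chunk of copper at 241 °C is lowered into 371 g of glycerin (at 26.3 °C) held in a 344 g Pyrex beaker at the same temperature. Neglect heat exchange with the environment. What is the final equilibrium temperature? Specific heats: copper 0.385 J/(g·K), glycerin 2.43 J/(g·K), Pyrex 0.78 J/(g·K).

T_f ≈ 56.3 °C

Net heat exchanged in the isolated system is zero:
493·0.385·(T − 241) + 371·2.43·(T − 26.3) + 344·0.78·(T − 26.3) = 0
189.81(T − 241) + 901.53(T − 26.3) + 268.32(T − 26.3) = 0
1359.7 T = 76510
T ≈ 56.27 °C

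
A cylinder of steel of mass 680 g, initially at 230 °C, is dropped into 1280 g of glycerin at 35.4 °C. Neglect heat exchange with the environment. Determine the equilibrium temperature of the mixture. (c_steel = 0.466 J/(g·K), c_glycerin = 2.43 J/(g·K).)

T_f ≈ 53.4 °C

Heat lost by the steel equals heat gained by the glycerin:
680·0.466·(230 − T) = 1280·2.43·(T − 35.4)
316.88(230 − T) = 3110.4(T − 35.4)
3427.3 T = 182991  ⇒  T ≈ 53.39 °C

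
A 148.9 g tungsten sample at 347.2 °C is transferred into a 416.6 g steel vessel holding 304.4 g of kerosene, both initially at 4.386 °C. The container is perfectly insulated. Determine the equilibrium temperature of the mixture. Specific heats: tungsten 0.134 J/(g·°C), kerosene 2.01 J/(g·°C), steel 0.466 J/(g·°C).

T_f is the heat-capacity-weighted average of the initial temperatures:
T_f = (19.95*347.2 + 611.84*4.386 + 194.14*4.386) / (19.95 + 611.84 + 194.14)
    = 10463 / 825.93 ≈ 12.67 °C

T_f ≈ 12.7 °C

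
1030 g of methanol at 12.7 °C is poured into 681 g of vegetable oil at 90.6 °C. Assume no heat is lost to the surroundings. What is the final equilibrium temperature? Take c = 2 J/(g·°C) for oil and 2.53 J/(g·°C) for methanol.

T_f ≈ 39.4 °C

Net heat exchanged in the isolated system is zero:
681·2·(T − 90.6) + 1030·2.53·(T − 12.7) = 0
3967.9 T = 156492
T = 156492/3967.9 ≈ 39.44 °C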